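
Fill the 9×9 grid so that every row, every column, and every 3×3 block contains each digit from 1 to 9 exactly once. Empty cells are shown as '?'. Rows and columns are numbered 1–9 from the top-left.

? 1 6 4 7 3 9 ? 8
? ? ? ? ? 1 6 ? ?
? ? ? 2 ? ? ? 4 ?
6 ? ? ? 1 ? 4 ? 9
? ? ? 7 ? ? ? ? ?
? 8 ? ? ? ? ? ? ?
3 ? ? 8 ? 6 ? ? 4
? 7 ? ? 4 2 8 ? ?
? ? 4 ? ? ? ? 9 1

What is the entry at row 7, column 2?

2

row 3, column 7 = 1: in row 3, 1 can only go here (every other open cell in that row sees a 1).
row 3, column 5 = 6: in row 3, 6 can only go here (every other open cell in that row sees a 6).
row 7, column 3 = 1: in row 7, 1 can only go here (every other open cell in that row sees a 1).
row 8, column 4 = 1: in row 8, 1 can only go here (every other open cell in that row sees a 1).
row 9, column 2 = 6: in row 9, 6 can only go here (every other open cell in that row sees a 6).
row 9, column 1 = 8: in row 9, 8 can only go here (every other open cell in that row sees an 8).
row 9, column 7 = 2: in row 9, 2 can only go here (every other open cell in that row sees a 2).
row 7, column 2 = 2: in row 7, 2 can only go here (every other open cell in that row sees a 2).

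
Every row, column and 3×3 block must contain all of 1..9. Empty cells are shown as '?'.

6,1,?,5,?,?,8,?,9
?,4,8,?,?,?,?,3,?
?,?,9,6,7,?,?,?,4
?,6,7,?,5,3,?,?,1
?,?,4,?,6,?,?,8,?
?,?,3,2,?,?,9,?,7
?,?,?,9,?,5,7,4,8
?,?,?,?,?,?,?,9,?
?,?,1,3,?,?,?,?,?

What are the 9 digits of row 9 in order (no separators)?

491387652

R1C3 = 2: row 1 has {1,5,6,8,9}; col 3 has {1,3,4,7,8,9}; box has {1,4,6,8,9} → only 2 remains.
R1C6 = 4: row 1 has {1,2,5,6,8,9}; col 6 has {3,5}; box has {5,6,7} → only 4 remains.
R1C8 = 7: row 1 has {1,2,4,5,6,8,9}; col 8 has {3,4,8,9}; box has {3,4,8,9} → only 7 remains.
R2C4 = 1: row 2 has {3,4,8}; col 4 has {2,3,5,6,9}; box has {4,5,6,7} → only 1 remains.
R4C8 = 2: row 4 has {1,3,5,6,7}; col 8 has {3,4,7,8,9}; box has {1,7,8,9} → only 2 remains.
R5C4 = 7: row 5 has {4,6,8}; col 4 has {1,2,3,5,6,9}; box has {2,3,5,6} → only 7 remains.
R7C3 = 6: row 7 has {4,5,7,8,9}; col 3 has {1,2,3,4,7,8,9}; box has {1} → only 6 remains.
R8C3 = 5: row 8 has {9}; col 3 has {1,2,3,4,6,7,8,9}; box has {1,6} → only 5 remains.
R1C5 = 3: row 1 has {1,2,4,5,6,7,8,9}; col 5 has {5,6,7}; box has {1,4,5,6,7} → only 3 remains.
R4C7 = 4: row 4 has {1,2,3,5,6,7}; col 7 has {7,8,9}; box has {1,2,7,8,9} → only 4 remains.
R4C4 = 8: row 4 has {1,2,3,4,5,6,7}; col 4 has {1,2,3,5,6,7,9}; box has {2,3,5,6,7} → only 8 remains.
R6C6 = 1: row 6 has {2,3,7,9}; col 6 has {3,4,5}; box has {2,3,5,6,7,8} → only 1 remains.
R8C4 = 4: row 8 has {5,9}; col 4 has {1,2,3,5,6,7,8,9}; box has {3,5,9} → only 4 remains.
R4C1 = 9: row 4 has {1,2,3,4,5,6,7,8}; col 1 has {6}; box has {3,4,6,7} → only 9 remains.
R5C6 = 9: row 5 has {4,6,7,8}; col 6 has {1,3,4,5}; box has {1,2,3,5,6,7,8} → only 9 remains.
R6C5 = 4: row 6 has {1,2,3,7,9}; col 5 has {3,5,6,7}; box has {1,2,3,5,6,7,8,9} → only 4 remains.
R2C6 = 2: row 2 has {1,3,4,8}; col 6 has {1,3,4,5,9}; box has {1,3,4,5,6,7} → only 2 remains.
R3C6 = 8: row 3 has {4,6,7,9}; col 6 has {1,2,3,4,5,9}; box has {1,2,3,4,5,6,7} → only 8 remains.
R2C5 = 9: row 2 has {1,2,3,4,8}; col 5 has {3,4,5,6,7}; box has {1,2,3,4,5,6,7,8} → only 9 remains.
R2C1 = 7: in row 2, 7 can only go here (every other open cell in that row sees a 7).
R3C7 = 2: in row 3, 2 can only go here (every other open cell in that row sees a 2).
R3C8 = 1: in row 3, 1 can only go here (every other open cell in that row sees a 1).
R5C1 = 1: in row 5, 1 can only go here (every other open cell in that row sees a 1).
R5C2 = 2: in row 5, 2 can only go here (every other open cell in that row sees a 2).
R7C2 = 3: row 7 has {4,5,6,7,8,9}; col 2 has {1,2,4,6}; box has {1,5,6} → only 3 remains.
R3C2 = 5: row 3 has {1,2,4,6,7,8,9}; col 2 has {1,2,3,4,6}; box has {1,2,4,6,7,8,9} → only 5 remains.
R6C2 = 8: row 6 has {1,2,3,4,7,9}; col 2 has {1,2,3,4,5,6}; box has {1,2,3,4,6,7,9} → only 8 remains.
R7C1 = 2: row 7 has {3,4,5,6,7,8,9}; col 1 has {1,6,7,9}; box has {1,3,5,6} → only 2 remains.
R7C5 = 1: row 7 has {2,3,4,5,6,7,8,9}; col 5 has {3,4,5,6,7,9}; box has {3,4,5,9} → only 1 remains.
R8C1 = 8: row 8 has {4,5,9}; col 1 has {1,2,6,7,9}; box has {1,2,3,5,6} → only 8 remains.
R8C2 = 7: row 8 has {4,5,8,9}; col 2 has {1,2,3,4,5,6,8}; box has {1,2,3,5,6,8} → only 7 remains.
R8C5 = 2: row 8 has {4,5,7,8,9}; col 5 has {1,3,4,5,6,7,9}; box has {1,3,4,5,9} → only 2 remains.
R8C6 = 6: row 8 has {2,4,5,7,8,9}; col 6 has {1,2,3,4,5,8,9}; box has {1,2,3,4,5,9} → only 6 remains.
R8C9 = 3: row 8 has {2,4,5,6,7,8,9}; col 9 has {1,4,7,8,9}; box has {4,7,8,9} → only 3 remains.
R9C1 = 4: row 9 has {1,3}; col 1 has {1,2,6,7,8,9}; box has {1,2,3,5,6,7,8} → only 4 remains.
R9C2 = 9: row 9 has {1,3,4}; col 2 has {1,2,3,4,5,6,7,8}; box has {1,2,3,4,5,6,7,8} → only 9 remains.
R9C5 = 8: row 9 has {1,3,4,9}; col 5 has {1,2,3,4,5,6,7,9}; box has {1,2,3,4,5,6,9} → only 8 remains.
R9C6 = 7: row 9 has {1,3,4,8,9}; col 6 has {1,2,3,4,5,6,8,9}; box has {1,2,3,4,5,6,8,9} → only 7 remains.
R3C1 = 3: row 3 has {1,2,4,5,6,7,8,9}; col 1 has {1,2,4,6,7,8,9}; box has {1,2,4,5,6,7,8,9} → only 3 remains.
R5C9 = 5: row 5 has {1,2,4,6,7,8,9}; col 9 has {1,3,4,7,8,9}; box has {1,2,4,7,8,9} → only 5 remains.
R6C1 = 5: row 6 has {1,2,3,4,7,8,9}; col 1 has {1,2,3,4,6,7,8,9}; box has {1,2,3,4,6,7,8,9} → only 5 remains.
R6C8 = 6: row 6 has {1,2,3,4,5,7,8,9}; col 8 has {1,2,3,4,7,8,9}; box has {1,2,4,5,7,8,9} → only 6 remains.
R8C7 = 1: row 8 has {2,3,4,5,6,7,8,9}; col 7 has {2,4,7,8,9}; box has {3,4,7,8,9} → only 1 remains.
R9C8 = 5: row 9 has {1,3,4,7,8,9}; col 8 has {1,2,3,4,6,7,8,9}; box has {1,3,4,7,8,9} → only 5 remains.
R2C9 = 6: row 2 has {1,2,3,4,7,8,9}; col 9 has {1,3,4,5,7,8,9}; box has {1,2,3,4,7,8,9} → only 6 remains.
R5C7 = 3: row 5 has {1,2,4,5,6,7,8,9}; col 7 has {1,2,4,7,8,9}; box has {1,2,4,5,6,7,8,9} → only 3 remains.
R9C7 = 6: row 9 has {1,3,4,5,7,8,9}; col 7 has {1,2,3,4,7,8,9}; box has {1,3,4,5,7,8,9} → only 6 remains.
R9C9 = 2: row 9 has {1,3,4,5,6,7,8,9}; col 9 has {1,3,4,5,6,7,8,9}; box has {1,3,4,5,6,7,8,9} → only 2 remains.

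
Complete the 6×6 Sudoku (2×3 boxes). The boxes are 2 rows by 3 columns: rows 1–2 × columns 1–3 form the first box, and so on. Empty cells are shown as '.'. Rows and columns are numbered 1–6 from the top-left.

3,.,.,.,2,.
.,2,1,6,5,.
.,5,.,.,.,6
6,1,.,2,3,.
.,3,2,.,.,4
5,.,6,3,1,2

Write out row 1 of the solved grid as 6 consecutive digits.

R1C6 = 1: row 1 has {2,3}; col 6 has {2,4,6}; box has {2,5,6} → only 1 remains.
R2C1 = 4: row 2 has {1,2,5,6}; col 1 has {3,5,6}; box has {1,2,3} → only 4 remains.
R2C6 = 3: row 2 has {1,2,4,5,6}; col 6 has {1,2,4,6}; box has {1,2,5,6} → only 3 remains.
R3C1 = 2: row 3 has {5,6}; col 1 has {3,4,5,6}; box has {1,5,6} → only 2 remains.
R3C5 = 4: row 3 has {2,5,6}; col 5 has {1,2,3,5}; box has {2,3,6} → only 4 remains.
R4C3 = 4: row 4 has {1,2,3,6}; col 3 has {1,2,6}; box has {1,2,5,6} → only 4 remains.
R4C6 = 5: row 4 has {1,2,3,4,6}; col 6 has {1,2,3,4,6}; box has {2,3,4,6} → only 5 remains.
R5C1 = 1: row 5 has {2,3,4}; col 1 has {2,3,4,5,6}; box has {2,3,5,6} → only 1 remains.
R5C4 = 5: row 5 has {1,2,3,4}; col 4 has {2,3,6}; box has {1,2,3,4} → only 5 remains.
R5C5 = 6: row 5 has {1,2,3,4,5}; col 5 has {1,2,3,4,5}; box has {1,2,3,4,5} → only 6 remains.
R6C2 = 4: row 6 has {1,2,3,5,6}; col 2 has {1,2,3,5}; box has {1,2,3,5,6} → only 4 remains.
R1C2 = 6: row 1 has {1,2,3}; col 2 has {1,2,3,4,5}; box has {1,2,3,4} → only 6 remains.
R1C3 = 5: row 1 has {1,2,3,6}; col 3 has {1,2,4,6}; box has {1,2,3,4,6} → only 5 remains.
R1C4 = 4: row 1 has {1,2,3,5,6}; col 4 has {2,3,5,6}; box has {1,2,3,5,6} → only 4 remains.

365421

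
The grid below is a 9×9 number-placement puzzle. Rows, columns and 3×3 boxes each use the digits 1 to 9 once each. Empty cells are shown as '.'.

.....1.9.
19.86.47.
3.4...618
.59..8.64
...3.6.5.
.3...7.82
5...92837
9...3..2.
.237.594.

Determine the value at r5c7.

7

r2c6 = 3 (sole candidate).
r2c9 = 5 (sole candidate).
r3c2 = 7 (sole candidate).
r3c6 = 9 (sole candidate).
r6c7 = 1 (sole candidate).
r8c6 = 4 (sole candidate).
r8c7 = 5 (sole candidate).
r1c9 = 3 (sole candidate).
r2c3 = 2 (sole candidate).
r5c7 = 7: row 5 has {3,5,6}; col 7 has {1,4,5,6,8,9}; box has {1,2,4,5,6,8} → only 7 remains.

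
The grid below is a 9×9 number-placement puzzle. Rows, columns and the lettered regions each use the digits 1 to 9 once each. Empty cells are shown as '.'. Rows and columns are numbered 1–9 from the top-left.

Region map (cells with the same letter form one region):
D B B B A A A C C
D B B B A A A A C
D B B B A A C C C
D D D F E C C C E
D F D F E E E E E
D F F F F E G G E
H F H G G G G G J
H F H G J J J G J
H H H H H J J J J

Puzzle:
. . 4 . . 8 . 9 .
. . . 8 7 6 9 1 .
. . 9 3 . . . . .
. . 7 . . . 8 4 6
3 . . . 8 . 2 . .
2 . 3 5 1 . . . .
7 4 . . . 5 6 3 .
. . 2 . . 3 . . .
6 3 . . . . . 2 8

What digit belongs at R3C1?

R2C3 = 5 (sole candidate).
R9C3 = 1 (sole candidate).
R2C1 = 4 (sole candidate).
R2C2 = 2 (sole candidate).
R2C9 = 3 (sole candidate).
R5C3 = 6 (sole candidate).
R7C3 = 8 (sole candidate).
R3C1 = 8: in row 3, 8 can only go here (every other open cell in that row sees an 8).

8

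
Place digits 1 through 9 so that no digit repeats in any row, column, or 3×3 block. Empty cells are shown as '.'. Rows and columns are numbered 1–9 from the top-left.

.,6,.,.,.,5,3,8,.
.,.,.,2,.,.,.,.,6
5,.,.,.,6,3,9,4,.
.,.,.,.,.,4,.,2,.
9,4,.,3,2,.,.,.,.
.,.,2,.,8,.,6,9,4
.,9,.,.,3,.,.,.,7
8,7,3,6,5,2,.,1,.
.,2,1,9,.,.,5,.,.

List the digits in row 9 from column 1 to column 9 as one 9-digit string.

R7C8 = 6 (sole candidate).
R8C7 = 4 (sole candidate).
R8C9 = 9 (sole candidate).
R9C8 = 3: row 9 has {1,2,5,9}; col 8 has {1,2,4,6,8,9}; box has {1,4,5,6,7,9} → only 3 remains.
R9C9 = 8: row 9 has {1,2,3,5,9}; col 9 has {4,6,7,9}; box has {1,3,4,5,6,7,9} → only 8 remains.
R7C1 = 4 (sole candidate).
R7C3 = 5 (sole candidate).
R7C7 = 2 (sole candidate).
R9C1 = 6: row 9 has {1,2,3,5,8,9}; col 1 has {4,5,8,9}; box has {1,2,3,4,5,7,8,9} → only 6 remains.
R9C6 = 7: row 9 has {1,2,3,5,6,8,9}; col 6 has {2,3,4,5}; box has {2,3,5,6,9} → only 7 remains.
R6C6 = 1 (sole candidate).
R7C6 = 8 (sole candidate).
R9C5 = 4: row 9 has {1,2,3,5,6,7,8,9}; col 5 has {2,3,5,6,8}; box has {2,3,5,6,7,8,9} → only 4 remains.

621947538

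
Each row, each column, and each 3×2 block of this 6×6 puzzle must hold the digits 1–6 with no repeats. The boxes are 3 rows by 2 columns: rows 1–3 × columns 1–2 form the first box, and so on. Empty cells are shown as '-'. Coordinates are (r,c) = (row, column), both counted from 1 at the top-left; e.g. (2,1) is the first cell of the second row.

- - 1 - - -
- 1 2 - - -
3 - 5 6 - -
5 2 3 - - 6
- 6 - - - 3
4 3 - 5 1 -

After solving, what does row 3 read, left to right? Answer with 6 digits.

(2,1) = 6: row 2 has {1,2}; col 1 has {3,4,5}; box has {1,3} → only 6 remains.
(3,2) = 4: row 3 has {3,5,6}; col 2 has {1,2,3,6}; box has {1,3,6} → only 4 remains.
(3,5) = 2: row 3 has {3,4,5,6}; col 5 has {1}; box has {} → only 2 remains.
(3,6) = 1: row 3 has {2,3,4,5,6}; col 6 has {3,6}; box has {2} → only 1 remains.

345621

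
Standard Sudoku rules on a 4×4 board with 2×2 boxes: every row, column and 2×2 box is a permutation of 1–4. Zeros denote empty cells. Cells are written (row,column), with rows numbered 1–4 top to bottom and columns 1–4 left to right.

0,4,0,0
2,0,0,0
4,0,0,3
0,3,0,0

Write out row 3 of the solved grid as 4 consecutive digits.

4213

(2,2) = 1 (sole candidate).
(2,4) = 4 (sole candidate).
(3,2) = 2: row 3 has {3,4}; col 2 has {1,3,4}; box has {3,4} → only 2 remains.
(3,3) = 1: row 3 has {2,3,4}; col 3 has {}; box has {3} → only 1 remains.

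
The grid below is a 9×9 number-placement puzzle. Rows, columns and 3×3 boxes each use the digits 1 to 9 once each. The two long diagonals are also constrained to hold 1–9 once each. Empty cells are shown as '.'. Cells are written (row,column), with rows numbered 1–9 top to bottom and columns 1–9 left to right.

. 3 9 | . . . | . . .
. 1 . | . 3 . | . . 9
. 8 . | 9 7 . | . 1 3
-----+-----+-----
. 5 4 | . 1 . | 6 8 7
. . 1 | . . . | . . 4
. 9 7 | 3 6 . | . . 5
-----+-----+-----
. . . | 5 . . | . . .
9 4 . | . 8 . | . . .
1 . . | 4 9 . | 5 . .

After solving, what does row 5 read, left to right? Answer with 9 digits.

261758394

(3,7) = 2 (sole candidate).
(4,4) = 2 (sole candidate).
(4,6) = 9 (sole candidate).
(5,5) = 5: row 5 has {1,4}; col 5 has {1,3,6,7,8,9}; box has {1,2,3,6,9}; main diagonal has {1,2}; anti-diagonal has {1,2,3,4,9} → only 5 remains.
(6,7) = 1 (sole candidate).
(6,8) = 2 (sole candidate).
(7,5) = 2 (sole candidate).
(1,5) = 4 (sole candidate).
(3,3) = 6 (sole candidate).
(3,6) = 5 (sole candidate).
(4,1) = 3 (sole candidate).
(6,1) = 8 (sole candidate).
(6,6) = 4 (sole candidate).
(7,3) = 8 (sole candidate).
(9,9) = 8 (sole candidate).
(1,1) = 7 (sole candidate).
(1,7) = 8 (sole candidate).
(1,9) = 6 (sole candidate).
(2,8) = 7 (sole candidate).
(3,1) = 4 (sole candidate).
(7,1) = 6 (sole candidate).
(7,2) = 7 (sole candidate).
(7,9) = 1 (sole candidate).
(8,8) = 3 (sole candidate).
(8,9) = 2 (sole candidate).
(9,2) = 2 (sole candidate).
(9,3) = 3 (sole candidate).
(9,8) = 6 (sole candidate).
(1,4) = 1 (sole candidate).
(1,6) = 2 (sole candidate).
(1,8) = 5 (sole candidate).
(2,7) = 4 (sole candidate).
(5,1) = 2: row 5 has {1,4,5}; col 1 has {1,3,4,6,7,8,9}; box has {1,3,4,5,7,8,9} → only 2 remains.
(5,2) = 6: row 5 has {1,2,4,5}; col 2 has {1,2,3,4,5,7,8,9}; box has {1,2,3,4,5,7,8,9} → only 6 remains.
(5,8) = 9: row 5 has {1,2,4,5,6}; col 8 has {1,2,3,5,6,7,8}; box has {1,2,4,5,6,7,8} → only 9 remains.
(7,6) = 3 (sole candidate).
(7,7) = 9 (sole candidate).
(7,8) = 4 (sole candidate).
(8,3) = 5 (sole candidate).
(8,7) = 7 (sole candidate).
(9,6) = 7 (sole candidate).
(2,1) = 5 (sole candidate).
(2,3) = 2 (sole candidate).
(5,6) = 8: row 5 has {1,2,4,5,6,9}; col 6 has {2,3,4,5,7,9}; box has {1,2,3,4,5,6,9} → only 8 remains.
(5,7) = 3: row 5 has {1,2,4,5,6,8,9}; col 7 has {1,2,4,5,6,7,8,9}; box has {1,2,4,5,6,7,8,9} → only 3 remains.
(8,4) = 6 (sole candidate).
(8,6) = 1 (sole candidate).
(2,4) = 8 (sole candidate).
(2,6) = 6 (sole candidate).
(5,4) = 7: row 5 has {1,2,3,4,5,6,8,9}; col 4 has {1,2,3,4,5,6,8,9}; box has {1,2,3,4,5,6,8,9} → only 7 remains.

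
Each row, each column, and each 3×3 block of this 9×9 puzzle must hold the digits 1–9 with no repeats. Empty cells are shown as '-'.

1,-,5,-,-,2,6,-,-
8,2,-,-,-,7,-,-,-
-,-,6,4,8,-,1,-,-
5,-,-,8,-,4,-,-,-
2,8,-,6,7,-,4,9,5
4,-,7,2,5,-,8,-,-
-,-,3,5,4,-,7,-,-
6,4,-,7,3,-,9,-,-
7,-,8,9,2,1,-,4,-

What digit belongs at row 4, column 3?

9

row 1, column 4 = 3 (sole candidate).
row 1, column 5 = 9 (sole candidate).
row 2, column 4 = 1 (sole candidate).
row 2, column 5 = 6 (sole candidate).
row 3, column 6 = 5 (sole candidate).
row 4, column 5 = 1 (sole candidate).
row 5, column 3 = 1 (sole candidate).
row 5, column 6 = 3 (sole candidate).
row 6, column 6 = 9 (sole candidate).
row 7, column 1 = 9 (sole candidate).
row 7, column 2 = 1 (sole candidate).
row 8, column 3 = 2 (sole candidate).
row 8, column 6 = 8 (sole candidate).
row 8, column 9 = 1 (sole candidate).
row 9, column 2 = 5 (sole candidate).
row 9, column 7 = 3 (sole candidate).
row 9, column 9 = 6 (sole candidate).
row 1, column 2 = 7 (sole candidate).
row 1, column 8 = 8 (sole candidate).
row 1, column 9 = 4 (sole candidate).
row 2, column 7 = 5 (sole candidate).
row 2, column 8 = 3 (sole candidate).
row 2, column 9 = 9 (sole candidate).
row 3, column 1 = 3 (sole candidate).
row 3, column 2 = 9 (sole candidate).
row 4, column 3 = 9: row 4 has {1,4,5,8}; col 3 has {1,2,3,5,6,7,8}; box has {1,2,4,5,7,8} → only 9 remains.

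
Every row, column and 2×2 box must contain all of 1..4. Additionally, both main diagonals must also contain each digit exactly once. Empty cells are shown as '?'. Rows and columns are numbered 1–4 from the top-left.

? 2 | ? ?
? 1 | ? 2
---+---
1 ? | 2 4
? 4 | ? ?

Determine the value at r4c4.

r3c2 = 3: row 3 has {1,2,4}; col 2 has {1,2,4}; box has {1,4}; anti-diagonal has {} → only 3 remains.
r4c1 = 2: row 4 has {4}; col 1 has {1}; box has {1,3,4}; anti-diagonal has {3} → only 2 remains.
r4c4 = 3: row 4 has {2,4}; col 4 has {2,4}; box has {2,4}; main diagonal has {1,2} → only 3 remains.

3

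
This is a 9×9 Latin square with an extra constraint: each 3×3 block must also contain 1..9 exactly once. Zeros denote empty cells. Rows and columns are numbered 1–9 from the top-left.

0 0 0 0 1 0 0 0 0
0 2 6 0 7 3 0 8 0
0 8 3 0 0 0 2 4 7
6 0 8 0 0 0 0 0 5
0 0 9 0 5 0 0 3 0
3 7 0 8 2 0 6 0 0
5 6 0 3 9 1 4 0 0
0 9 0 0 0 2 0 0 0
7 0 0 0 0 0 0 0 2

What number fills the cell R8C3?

1

R3C5 = 6: row 3 has {2,3,4,7,8}; col 5 has {1,2,5,7,9}; box has {1,3,7} → only 6 remains.
R7C3 = 2: row 7 has {1,3,4,5,6,9}; col 3 has {3,6,8,9}; box has {5,6,7,9} → only 2 remains.
R7C8 = 7: row 7 has {1,2,3,4,5,6,9}; col 8 has {3,4,8}; box has {2,4} → only 7 remains.
R7C9 = 8: row 7 has {1,2,3,4,5,6,7,9}; col 9 has {2,5,7}; box has {2,4,7} → only 8 remains.
R1C4 = 2: in row 1, 2 can only go here (every other open cell in that row sees a 2).
R1C3 = 7: in row 1, 7 can only go here (every other open cell in that row sees a 7).
R1C6 = 8: in row 1, 8 can only go here (every other open cell in that row sees an 8).
R3C1 = 1: in row 3, 1 can only go here (every other open cell in that row sees a 1).
R4C8 = 2: in row 4, 2 can only go here (every other open cell in that row sees a 2).
R4C5 = 3: in row 4, 3 can only go here (every other open cell in that row sees a 3).
R5C1 = 2: in row 5, 2 can only go here (every other open cell in that row sees a 2).
R5C7 = 8: in row 5, 8 can only go here (every other open cell in that row sees an 8).
R6C3 = 5: in row 6, 5 can only go here (every other open cell in that row sees a 5).
R8C4 = 7: in row 8, 7 can only go here (every other open cell in that row sees a 7).
R5C6 = 7: in row 5, 7 can only go here (every other open cell in that row sees a 7).
R4C7 = 7: in row 4, 7 can only go here (every other open cell in that row sees a 7).
R5C4 = 6: in row 5, 6 can only go here (every other open cell in that row sees a 6).
R9C5 = 8: in row 9, 8 can only go here (every other open cell in that row sees an 8).
R8C5 = 4: row 8 has {2,7,9}; col 5 has {1,2,3,5,6,7,8,9}; box has {1,2,3,7,8,9} → only 4 remains.
R9C4 = 5: row 9 has {2,7,8}; col 4 has {2,3,6,7,8}; box has {1,2,3,4,7,8,9} → only 5 remains.
R9C6 = 6: row 9 has {2,5,7,8}; col 6 has {1,2,3,7,8}; box has {1,2,3,4,5,7,8,9} → only 6 remains.
R3C4 = 9: row 3 has {1,2,3,4,6,7,8}; col 4 has {2,3,5,6,7,8}; box has {1,2,3,6,7,8} → only 9 remains.
R3C6 = 5: row 3 has {1,2,3,4,6,7,8,9}; col 6 has {1,2,3,6,7,8}; box has {1,2,3,6,7,8,9} → only 5 remains.
R8C1 = 8: row 8 has {2,4,7,9}; col 1 has {1,2,3,5,6,7}; box has {2,5,6,7,9} → only 8 remains.
R8C3 = 1: row 8 has {2,4,7,8,9}; col 3 has {2,3,5,6,7,8,9}; box has {2,5,6,7,8,9} → only 1 remains.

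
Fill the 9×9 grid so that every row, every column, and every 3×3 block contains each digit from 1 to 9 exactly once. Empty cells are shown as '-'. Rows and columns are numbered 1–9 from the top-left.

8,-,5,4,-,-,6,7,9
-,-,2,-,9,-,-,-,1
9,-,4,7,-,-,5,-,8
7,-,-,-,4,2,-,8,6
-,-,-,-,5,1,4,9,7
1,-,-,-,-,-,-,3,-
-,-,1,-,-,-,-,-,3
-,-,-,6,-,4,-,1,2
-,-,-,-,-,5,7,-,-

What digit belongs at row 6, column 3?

8

row 1, column 6 = 3: row 1 has {4,5,6,7,8,9}; col 6 has {1,2,4,5}; box has {4,7,9} → only 3 remains.
row 2, column 7 = 3: row 2 has {1,2,9}; col 7 has {4,5,6,7}; box has {1,5,6,7,8,9} → only 3 remains.
row 2, column 8 = 4: row 2 has {1,2,3,9}; col 8 has {1,3,7,8,9}; box has {1,3,5,6,7,8,9} → only 4 remains.
row 3, column 6 = 6: row 3 has {4,5,7,8,9}; col 6 has {1,2,3,4,5}; box has {3,4,7,9} → only 6 remains.
row 3, column 8 = 2: row 3 has {4,5,6,7,8,9}; col 8 has {1,3,4,7,8,9}; box has {1,3,4,5,6,7,8,9} → only 2 remains.
row 4, column 7 = 1: row 4 has {2,4,6,7,8}; col 7 has {3,4,5,6,7}; box has {3,4,6,7,8,9} → only 1 remains.
row 6, column 7 = 2: row 6 has {1,3}; col 7 has {1,3,4,5,6,7}; box has {1,3,4,6,7,8,9} → only 2 remains.
row 6, column 9 = 5: row 6 has {1,2,3}; col 9 has {1,2,3,6,7,8,9}; box has {1,2,3,4,6,7,8,9} → only 5 remains.
row 9, column 8 = 6: row 9 has {5,7}; col 8 has {1,2,3,4,7,8,9}; box has {1,2,3,7} → only 6 remains.
row 9, column 9 = 4: row 9 has {5,6,7}; col 9 has {1,2,3,5,6,7,8,9}; box has {1,2,3,6,7} → only 4 remains.
row 1, column 2 = 1: row 1 has {3,4,5,6,7,8,9}; col 2 has {}; box has {2,4,5,8,9} → only 1 remains.
row 1, column 5 = 2: row 1 has {1,3,4,5,6,7,8,9}; col 5 has {4,5,9}; box has {3,4,6,7,9} → only 2 remains.
row 2, column 1 = 6: row 2 has {1,2,3,4,9}; col 1 has {1,7,8,9}; box has {1,2,4,5,8,9} → only 6 remains.
row 2, column 2 = 7: row 2 has {1,2,3,4,6,9}; col 2 has {1}; box has {1,2,4,5,6,8,9} → only 7 remains.
row 2, column 6 = 8: row 2 has {1,2,3,4,6,7,9}; col 6 has {1,2,3,4,5,6}; box has {2,3,4,6,7,9} → only 8 remains.
row 3, column 2 = 3: row 3 has {2,4,5,6,7,8,9}; col 2 has {1,7}; box has {1,2,4,5,6,7,8,9} → only 3 remains.
row 3, column 5 = 1: row 3 has {2,3,4,5,6,7,8,9}; col 5 has {2,4,5,9}; box has {2,3,4,6,7,8,9} → only 1 remains.
row 7, column 8 = 5: row 7 has {1,3}; col 8 has {1,2,3,4,6,7,8,9}; box has {1,2,3,4,6,7} → only 5 remains.
row 2, column 4 = 5: row 2 has {1,2,3,4,6,7,8,9}; col 4 has {4,6,7}; box has {1,2,3,4,6,7,8,9} → only 5 remains.
row 4, column 2 = 5: in row 4, 5 can only go here (every other open cell in that row sees a 5).
row 6, column 2 = 4: in row 6, 4 can only go here (every other open cell in that row sees a 4).
row 7, column 1 = 4: in row 7, 4 can only go here (every other open cell in that row sees a 4).
row 7, column 2 = 6: in row 7, 6 can only go here (every other open cell in that row sees a 6).
row 5, column 3 = 6: in row 5, 6 can only go here (every other open cell in that row sees a 6).
row 6, column 5 = 6: in row 6, 6 can only go here (every other open cell in that row sees a 6).
row 6, column 6 = 7: in row 6, 7 can only go here (every other open cell in that row sees a 7).
row 7, column 6 = 9: row 7 has {1,3,4,5,6}; col 6 has {1,2,3,4,5,6,7,8}; box has {4,5,6} → only 9 remains.
row 7, column 7 = 8: row 7 has {1,3,4,5,6,9}; col 7 has {1,2,3,4,5,6,7}; box has {1,2,3,4,5,6,7} → only 8 remains.
row 8, column 7 = 9: row 8 has {1,2,4,6}; col 7 has {1,2,3,4,5,6,7,8}; box has {1,2,3,4,5,6,7,8} → only 9 remains.
row 7, column 4 = 2: row 7 has {1,3,4,5,6,8,9}; col 4 has {4,5,6,7}; box has {4,5,6,9} → only 2 remains.
row 7, column 5 = 7: row 7 has {1,2,3,4,5,6,8,9}; col 5 has {1,2,4,5,6,9}; box has {2,4,5,6,9} → only 7 remains.
row 8, column 2 = 8: row 8 has {1,2,4,6,9}; col 2 has {1,3,4,5,6,7}; box has {1,4,6} → only 8 remains.
row 8, column 5 = 3: row 8 has {1,2,4,6,8,9}; col 5 has {1,2,4,5,6,7,9}; box has {2,4,5,6,7,9} → only 3 remains.
row 9, column 5 = 8: row 9 has {4,5,6,7}; col 5 has {1,2,3,4,5,6,7,9}; box has {2,3,4,5,6,7,9} → only 8 remains.
row 5, column 2 = 2: row 5 has {1,4,5,6,7,9}; col 2 has {1,3,4,5,6,7,8}; box has {1,4,5,6,7} → only 2 remains.
row 8, column 1 = 5: row 8 has {1,2,3,4,6,8,9}; col 1 has {1,4,6,7,8,9}; box has {1,4,6,8} → only 5 remains.
row 8, column 3 = 7: row 8 has {1,2,3,4,5,6,8,9}; col 3 has {1,2,4,5,6}; box has {1,4,5,6,8} → only 7 remains.
row 9, column 2 = 9: row 9 has {4,5,6,7,8}; col 2 has {1,2,3,4,5,6,7,8}; box has {1,4,5,6,7,8} → only 9 remains.
row 9, column 3 = 3: row 9 has {4,5,6,7,8,9}; col 3 has {1,2,4,5,6,7}; box has {1,4,5,6,7,8,9} → only 3 remains.
row 9, column 4 = 1: row 9 has {3,4,5,6,7,8,9}; col 4 has {2,4,5,6,7}; box has {2,3,4,5,6,7,8,9} → only 1 remains.
row 4, column 3 = 9: row 4 has {1,2,4,5,6,7,8}; col 3 has {1,2,3,4,5,6,7}; box has {1,2,4,5,6,7} → only 9 remains.
row 4, column 4 = 3: row 4 has {1,2,4,5,6,7,8,9}; col 4 has {1,2,4,5,6,7}; box has {1,2,4,5,6,7} → only 3 remains.
row 5, column 1 = 3: row 5 has {1,2,4,5,6,7,9}; col 1 has {1,4,5,6,7,8,9}; box has {1,2,4,5,6,7,9} → only 3 remains.
row 5, column 4 = 8: row 5 has {1,2,3,4,5,6,7,9}; col 4 has {1,2,3,4,5,6,7}; box has {1,2,3,4,5,6,7} → only 8 remains.
row 6, column 3 = 8: row 6 has {1,2,3,4,5,6,7}; col 3 has {1,2,3,4,5,6,7,9}; box has {1,2,3,4,5,6,7,9} → only 8 remains.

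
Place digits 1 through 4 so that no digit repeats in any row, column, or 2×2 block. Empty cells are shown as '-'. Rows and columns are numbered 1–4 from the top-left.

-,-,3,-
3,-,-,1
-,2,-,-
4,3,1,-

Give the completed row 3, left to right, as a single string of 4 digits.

1243

R2C2 = 4 (sole candidate).
R2C3 = 2 (sole candidate).
R3C1 = 1: row 3 has {2}; col 1 has {3,4}; box has {2,3,4} → only 1 remains.
R3C3 = 4: row 3 has {1,2}; col 3 has {1,2,3}; box has {1} → only 4 remains.
R3C4 = 3: row 3 has {1,2,4}; col 4 has {1}; box has {1,4} → only 3 remains.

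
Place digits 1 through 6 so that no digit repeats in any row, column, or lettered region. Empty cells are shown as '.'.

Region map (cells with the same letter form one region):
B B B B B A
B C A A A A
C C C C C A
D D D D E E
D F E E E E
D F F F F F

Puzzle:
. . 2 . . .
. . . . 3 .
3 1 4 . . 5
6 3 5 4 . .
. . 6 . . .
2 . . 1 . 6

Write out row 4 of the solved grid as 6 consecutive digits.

R2C3 = 1: row 2 has {3}; col 3 has {2,4,5,6}; region has {3,5} → only 1 remains.
R5C1 = 1: row 5 has {6}; col 1 has {2,3,6}; region has {2,3,4,5,6} → only 1 remains.
R6C3 = 3: row 6 has {1,2,6}; col 3 has {1,2,4,5,6}; region has {1,6} → only 3 remains.
R1C6 = 4: row 1 has {2}; col 6 has {5,6}; region has {1,3,5} → only 4 remains.
R2C6 = 2: row 2 has {1,3}; col 6 has {4,5,6}; region has {1,3,4,5} → only 2 remains.
R4C6 = 1: row 4 has {3,4,5,6}; col 6 has {2,4,5,6}; region has {6} → only 1 remains.
R5C6 = 3: row 5 has {1,6}; col 6 has {1,2,4,5,6}; region has {1,6} → only 3 remains.
R1C1 = 5: row 1 has {2,4}; col 1 has {1,2,3,6}; region has {2} → only 5 remains.
R1C2 = 6: row 1 has {2,4,5}; col 2 has {1,3}; region has {2,5} → only 6 remains.
R1C4 = 3: row 1 has {2,4,5,6}; col 4 has {1,4}; region has {2,5,6} → only 3 remains.
R1C5 = 1: row 1 has {2,3,4,5,6}; col 5 has {3}; region has {2,3,5,6} → only 1 remains.
R2C1 = 4: row 2 has {1,2,3}; col 1 has {1,2,3,5,6}; region has {1,2,3,5,6} → only 4 remains.
R2C2 = 5: row 2 has {1,2,3,4}; col 2 has {1,3,6}; region has {1,3,4} → only 5 remains.
R2C4 = 6: row 2 has {1,2,3,4,5}; col 4 has {1,3,4}; region has {1,2,3,4,5} → only 6 remains.
R3C4 = 2: row 3 has {1,3,4,5}; col 4 has {1,3,4,6}; region has {1,3,4,5} → only 2 remains.
R3C5 = 6: row 3 has {1,2,3,4,5}; col 5 has {1,3}; region has {1,2,3,4,5} → only 6 remains.
R4C5 = 2: row 4 has {1,3,4,5,6}; col 5 has {1,3,6}; region has {1,3,6} → only 2 remains.

635421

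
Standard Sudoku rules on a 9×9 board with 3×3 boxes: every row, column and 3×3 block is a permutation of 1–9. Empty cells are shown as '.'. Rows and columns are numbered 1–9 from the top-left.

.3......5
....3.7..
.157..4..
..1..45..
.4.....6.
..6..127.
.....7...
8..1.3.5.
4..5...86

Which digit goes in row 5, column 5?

5

row 8, column 7 = 9 (sole candidate).
row 2, column 6 = 5 (hidden single in row 2).
row 6, column 9 = 4 (hidden single in row 6).
row 8, column 5 = 4 (hidden single in row 8).
row 7, column 8 = 4 (hidden single in row 7).
row 8, column 2 = 6 (hidden single in row 8).
row 9, column 7 = 1 (hidden single in row 9).
row 7, column 7 = 3 (sole candidate).
row 7, column 9 = 2 (sole candidate).
row 8, column 9 = 7 (sole candidate).
row 5, column 7 = 8 (sole candidate).
row 7, column 3 = 9 (sole candidate).
row 8, column 3 = 2 (sole candidate).
row 9, column 2 = 7 (sole candidate).
row 9, column 3 = 3 (sole candidate).
row 1, column 7 = 6 (sole candidate).
row 5, column 3 = 7 (sole candidate).
row 7, column 2 = 5 (sole candidate).
row 7, column 1 = 1 (sole candidate).
row 1, column 1 = 7 (hidden single in row 1).
row 4, column 5 = 7 (hidden single in row 4).
row 4, column 4 = 6 (hidden single in row 4).
row 7, column 4 = 8 (sole candidate).
row 7, column 5 = 6 (sole candidate).
row 2, column 1 = 6 (hidden single in row 2).
row 3, column 6 = 6 (hidden single in row 3).
row 4, column 2 = 8 (hidden single in row 4).
row 6, column 2 = 9 (sole candidate).
row 6, column 4 = 3 (sole candidate).
row 2, column 2 = 2 (sole candidate).
row 3, column 1 = 9 (sole candidate).
row 6, column 1 = 5 (sole candidate).
row 6, column 5 = 8 (sole candidate).
row 3, column 5 = 2 (sole candidate).
row 3, column 8 = 3 (sole candidate).
row 3, column 9 = 8 (sole candidate).
row 4, column 8 = 9 (sole candidate).
row 4, column 9 = 3 (sole candidate).
row 5, column 9 = 1 (sole candidate).
row 9, column 5 = 9 (sole candidate).
row 9, column 6 = 2 (sole candidate).
row 1, column 5 = 1 (sole candidate).
row 1, column 8 = 2 (sole candidate).
row 2, column 8 = 1 (sole candidate).
row 2, column 9 = 9 (sole candidate).
row 4, column 1 = 2 (sole candidate).
row 5, column 1 = 3 (sole candidate).
row 5, column 5 = 5: row 5 has {1,3,4,6,7,8}; col 5 has {1,2,3,4,6,7,8,9}; box has {1,3,4,6,7,8} → only 5 remains.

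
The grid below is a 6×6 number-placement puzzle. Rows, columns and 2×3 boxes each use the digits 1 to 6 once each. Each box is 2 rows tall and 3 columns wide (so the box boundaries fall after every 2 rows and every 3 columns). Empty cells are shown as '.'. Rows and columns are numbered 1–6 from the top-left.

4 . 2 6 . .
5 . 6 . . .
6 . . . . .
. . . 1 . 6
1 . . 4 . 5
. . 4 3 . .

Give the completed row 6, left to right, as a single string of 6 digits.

254361

r2c4 = 2 (sole candidate).
r3c4 = 5 (sole candidate).
r5c3 = 3 (sole candidate).
r6c1 = 2: row 6 has {3,4}; col 1 has {1,4,5,6}; box has {1,3,4} → only 2 remains.
r6c6 = 1: row 6 has {2,3,4}; col 6 has {5,6}; box has {3,4,5} → only 1 remains.
r1c6 = 3 (sole candidate).
r2c6 = 4 (sole candidate).
r3c3 = 1 (sole candidate).
r3c6 = 2 (sole candidate).
r4c1 = 3 (sole candidate).
r4c3 = 5 (sole candidate).
r4c5 = 4 (sole candidate).
r5c2 = 6 (sole candidate).
r5c5 = 2 (sole candidate).
r6c2 = 5: row 6 has {1,2,3,4}; col 2 has {6}; box has {1,2,3,4,6} → only 5 remains.
r6c5 = 6: row 6 has {1,2,3,4,5}; col 5 has {2,4}; box has {1,2,3,4,5} → only 6 remains.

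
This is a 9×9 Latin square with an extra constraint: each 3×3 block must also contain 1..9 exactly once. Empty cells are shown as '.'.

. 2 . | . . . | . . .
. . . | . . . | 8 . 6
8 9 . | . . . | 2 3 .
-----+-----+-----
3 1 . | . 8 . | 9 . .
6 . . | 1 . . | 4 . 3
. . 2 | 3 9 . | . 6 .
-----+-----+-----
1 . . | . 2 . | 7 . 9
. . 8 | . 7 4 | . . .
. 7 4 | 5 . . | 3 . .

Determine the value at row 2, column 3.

3

row 5, column 5 = 5: row 5 has {1,3,4,6}; col 5 has {2,7,8,9}; box has {1,3,8,9} → only 5 remains.
row 6, column 6 = 7: row 6 has {2,3,6,9}; col 6 has {4}; box has {1,3,5,8,9} → only 7 remains.
row 5, column 2 = 8: row 5 has {1,3,4,5,6}; col 2 has {1,2,7,9}; box has {1,2,3,6} → only 8 remains.
row 5, column 6 = 2: row 5 has {1,3,4,5,6,8}; col 6 has {4,7}; box has {1,3,5,7,8,9} → only 2 remains.
row 5, column 8 = 7: row 5 has {1,2,3,4,5,6,8}; col 8 has {3,6}; box has {3,4,6,9} → only 7 remains.
row 4, column 6 = 6: row 4 has {1,3,8,9}; col 6 has {2,4,7}; box has {1,2,3,5,7,8,9} → only 6 remains.
row 5, column 3 = 9: row 5 has {1,2,3,4,5,6,7,8}; col 3 has {2,4,8}; box has {1,2,3,6,8} → only 9 remains.
row 4, column 4 = 4: row 4 has {1,3,6,8,9}; col 4 has {1,3,5}; box has {1,2,3,5,6,7,8,9} → only 4 remains.
row 2, column 4 = 2: in row 2, 2 can only go here (every other open cell in that row sees a 2).
row 4, column 3 = 7: in row 4, 7 can only go here (every other open cell in that row sees a 7).
row 2, column 1 = 7: in row 2, 7 can only go here (every other open cell in that row sees a 7).
row 6, column 9 = 8: in row 6, 8 can only go here (every other open cell in that row sees an 8).
row 6, column 7 = 1: in row 6, 1 can only go here (every other open cell in that row sees a 1).
row 1, column 7 = 5: row 1 has {2}; col 7 has {1,2,3,4,7,8,9}; box has {2,3,6,8} → only 5 remains.
row 8, column 7 = 6: row 8 has {4,7,8}; col 7 has {1,2,3,4,5,7,8,9}; box has {3,7,9} → only 6 remains.
row 1, column 1 = 4: row 1 has {2,5}; col 1 has {1,3,6,7,8}; box has {2,7,8,9} → only 4 remains.
row 6, column 1 = 5: row 6 has {1,2,3,6,7,8,9}; col 1 has {1,3,4,6,7,8}; box has {1,2,3,6,7,8,9} → only 5 remains.
row 6, column 2 = 4: row 6 has {1,2,3,5,6,7,8,9}; col 2 has {1,2,7,8,9}; box has {1,2,3,5,6,7,8,9} → only 4 remains.
row 8, column 4 = 9: row 8 has {4,6,7,8}; col 4 has {1,2,3,4,5}; box has {2,4,5,7} → only 9 remains.
row 8, column 1 = 2: row 8 has {4,6,7,8,9}; col 1 has {1,3,4,5,6,7,8}; box has {1,4,7,8} → only 2 remains.
row 9, column 1 = 9: row 9 has {3,4,5,7}; col 1 has {1,2,3,4,5,6,7,8}; box has {1,2,4,7,8} → only 9 remains.
row 7, column 8 = 4: in row 7, 4 can only go here (every other open cell in that row sees a 4).
row 2, column 5 = 4: in row 2, 4 can only go here (every other open cell in that row sees a 4).
row 3, column 9 = 4: in row 3, 4 can only go here (every other open cell in that row sees a 4).
row 3, column 4 = 7: in row 3, 7 can only go here (every other open cell in that row sees a 7).
row 1, column 9 = 7: in row 1, 7 can only go here (every other open cell in that row sees a 7).
row 8, column 2 = 3: in row 8, 3 can only go here (every other open cell in that row sees a 3).
row 2, column 2 = 5: row 2 has {2,4,6,7,8}; col 2 has {1,2,3,4,7,8,9}; box has {2,4,7,8,9} → only 5 remains.
row 7, column 2 = 6: row 7 has {1,2,4,7,9}; col 2 has {1,2,3,4,5,7,8,9}; box has {1,2,3,4,7,8,9} → only 6 remains.
row 7, column 3 = 5: row 7 has {1,2,4,6,7,9}; col 3 has {2,4,7,8,9}; box has {1,2,3,4,6,7,8,9} → only 5 remains.
row 7, column 4 = 8: row 7 has {1,2,4,5,6,7,9}; col 4 has {1,2,3,4,5,7,9}; box has {2,4,5,7,9} → only 8 remains.
row 7, column 6 = 3: row 7 has {1,2,4,5,6,7,8,9}; col 6 has {2,4,6,7}; box has {2,4,5,7,8,9} → only 3 remains.
row 9, column 6 = 1: row 9 has {3,4,5,7,9}; col 6 has {2,3,4,6,7}; box has {2,3,4,5,7,8,9} → only 1 remains.
row 9, column 9 = 2: row 9 has {1,3,4,5,7,9}; col 9 has {3,4,6,7,8,9}; box has {3,4,6,7,9} → only 2 remains.
row 1, column 4 = 6: row 1 has {2,4,5,7}; col 4 has {1,2,3,4,5,7,8,9}; box has {2,4,7} → only 6 remains.
row 2, column 6 = 9: row 2 has {2,4,5,6,7,8}; col 6 has {1,2,3,4,6,7}; box has {2,4,6,7} → only 9 remains.
row 2, column 8 = 1: row 2 has {2,4,5,6,7,8,9}; col 8 has {3,4,6,7}; box has {2,3,4,5,6,7,8} → only 1 remains.
row 3, column 5 = 1: row 3 has {2,3,4,7,8,9}; col 5 has {2,4,5,7,8,9}; box has {2,4,6,7,9} → only 1 remains.
row 3, column 6 = 5: row 3 has {1,2,3,4,7,8,9}; col 6 has {1,2,3,4,6,7,9}; box has {1,2,4,6,7,9} → only 5 remains.
row 4, column 9 = 5: row 4 has {1,3,4,6,7,8,9}; col 9 has {2,3,4,6,7,8,9}; box has {1,3,4,6,7,8,9} → only 5 remains.
row 8, column 8 = 5: row 8 has {2,3,4,6,7,8,9}; col 8 has {1,3,4,6,7}; box has {2,3,4,6,7,9} → only 5 remains.
row 8, column 9 = 1: row 8 has {2,3,4,5,6,7,8,9}; col 9 has {2,3,4,5,6,7,8,9}; box has {2,3,4,5,6,7,9} → only 1 remains.
row 9, column 5 = 6: row 9 has {1,2,3,4,5,7,9}; col 5 has {1,2,4,5,7,8,9}; box has {1,2,3,4,5,7,8,9} → only 6 remains.
row 9, column 8 = 8: row 9 has {1,2,3,4,5,6,7,9}; col 8 has {1,3,4,5,6,7}; box has {1,2,3,4,5,6,7,9} → only 8 remains.
row 1, column 5 = 3: row 1 has {2,4,5,6,7}; col 5 has {1,2,4,5,6,7,8,9}; box has {1,2,4,5,6,7,9} → only 3 remains.
row 1, column 6 = 8: row 1 has {2,3,4,5,6,7}; col 6 has {1,2,3,4,5,6,7,9}; box has {1,2,3,4,5,6,7,9} → only 8 remains.
row 1, column 8 = 9: row 1 has {2,3,4,5,6,7,8}; col 8 has {1,3,4,5,6,7,8}; box has {1,2,3,4,5,6,7,8} → only 9 remains.
row 2, column 3 = 3: row 2 has {1,2,4,5,6,7,8,9}; col 3 has {2,4,5,7,8,9}; box has {2,4,5,7,8,9} → only 3 remains.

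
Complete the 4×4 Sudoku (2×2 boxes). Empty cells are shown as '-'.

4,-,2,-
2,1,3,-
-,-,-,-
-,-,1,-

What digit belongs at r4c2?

4

r1c2 = 3 (sole candidate).
r1c4 = 1 (sole candidate).
r2c4 = 4 (sole candidate).
r3c3 = 4 (sole candidate).
r4c1 = 3 (sole candidate).
r4c4 = 2 (sole candidate).
r3c1 = 1 (sole candidate).
r3c2 = 2 (sole candidate).
r3c4 = 3 (sole candidate).
r4c2 = 4: row 4 has {1,2,3}; col 2 has {1,2,3}; box has {1,2,3} → only 4 remains.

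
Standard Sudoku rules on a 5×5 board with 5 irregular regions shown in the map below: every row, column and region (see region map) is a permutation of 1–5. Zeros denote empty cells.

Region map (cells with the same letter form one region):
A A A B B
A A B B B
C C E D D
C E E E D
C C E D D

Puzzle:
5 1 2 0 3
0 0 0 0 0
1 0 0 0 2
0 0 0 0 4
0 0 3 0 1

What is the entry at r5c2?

r1c4 = 4 (sole candidate).
r2c5 = 5 (sole candidate).
r5c4 = 5 (sole candidate).
r2c3 = 1 (sole candidate).
r2c4 = 2 (sole candidate).
r3c4 = 3 (sole candidate).
r4c3 = 5 (sole candidate).
r4c4 = 1 (sole candidate).
r3c3 = 4 (sole candidate).
r4c2 = 2 (sole candidate).
r5c2 = 4: row 5 has {1,3,5}; col 2 has {1,2}; region has {1} → only 4 remains.

4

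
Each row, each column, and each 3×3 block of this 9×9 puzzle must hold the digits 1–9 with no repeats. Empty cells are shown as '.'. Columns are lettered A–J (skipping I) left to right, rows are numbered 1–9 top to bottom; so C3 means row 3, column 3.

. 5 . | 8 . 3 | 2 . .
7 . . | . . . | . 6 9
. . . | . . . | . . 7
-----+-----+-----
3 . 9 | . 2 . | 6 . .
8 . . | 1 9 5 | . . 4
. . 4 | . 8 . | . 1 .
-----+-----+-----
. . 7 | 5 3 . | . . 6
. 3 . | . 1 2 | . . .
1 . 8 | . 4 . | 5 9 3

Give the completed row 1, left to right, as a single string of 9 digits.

956873241

H1 = 4: row 1 has {2,3,5,8}; col 8 has {1,6,9}; box has {2,6,7,9} → only 4 remains.
J1 = 1: row 1 has {2,3,4,5,8}; col 9 has {3,4,6,7,9}; box has {2,4,6,7,9} → only 1 remains.
E2 = 5 (sole candidate).
E3 = 6 (sole candidate).
J8 = 8 (sole candidate).
C1 = 6: row 1 has {1,2,3,4,5,8}; col 3 has {4,7,8,9}; box has {5,7} → only 6 remains.
E1 = 7: row 1 has {1,2,3,4,5,6,8}; col 5 has {1,2,3,4,5,6,8,9}; box has {3,5,6,8} → only 7 remains.
J4 = 5 (sole candidate).
C5 = 2 (sole candidate).
J6 = 2 (sole candidate).
H7 = 2 (sole candidate).
C8 = 5 (sole candidate).
H8 = 7 (sole candidate).
A1 = 9: row 1 has {1,2,3,4,5,6,7,8}; col 1 has {1,3,7,8}; box has {5,6,7} → only 9 remains.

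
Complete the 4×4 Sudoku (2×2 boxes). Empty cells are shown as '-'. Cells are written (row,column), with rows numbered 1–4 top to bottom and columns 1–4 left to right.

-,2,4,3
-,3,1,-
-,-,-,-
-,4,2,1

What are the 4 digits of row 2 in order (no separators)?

(1,1) = 1 (sole candidate).
(2,1) = 4: row 2 has {1,3}; col 1 has {1}; box has {1,2,3} → only 4 remains.
(2,4) = 2: row 2 has {1,3,4}; col 4 has {1,3}; box has {1,3,4} → only 2 remains.

4312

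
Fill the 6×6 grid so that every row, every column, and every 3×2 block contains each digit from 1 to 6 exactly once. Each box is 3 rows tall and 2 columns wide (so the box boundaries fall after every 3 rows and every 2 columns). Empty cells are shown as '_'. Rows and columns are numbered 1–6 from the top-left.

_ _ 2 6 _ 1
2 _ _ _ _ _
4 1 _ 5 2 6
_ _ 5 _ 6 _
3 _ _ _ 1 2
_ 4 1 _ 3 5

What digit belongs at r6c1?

6

r1c1 = 5: row 1 has {1,2,6}; col 1 has {2,3,4}; box has {1,2,4} → only 5 remains.
r1c2 = 3: row 1 has {1,2,5,6}; col 2 has {1,4}; box has {1,2,4,5} → only 3 remains.
r1c5 = 4: row 1 has {1,2,3,5,6}; col 5 has {1,2,3,6}; box has {1,2,6} → only 4 remains.
r2c2 = 6: row 2 has {2}; col 2 has {1,3,4}; box has {1,2,3,4,5} → only 6 remains.
r2c5 = 5: row 2 has {2,6}; col 5 has {1,2,3,4,6}; box has {1,2,4,6} → only 5 remains.
r2c6 = 3: row 2 has {2,5,6}; col 6 has {1,2,5,6}; box has {1,2,4,5,6} → only 3 remains.
r3c3 = 3: row 3 has {1,2,4,5,6}; col 3 has {1,2,5}; box has {2,5,6} → only 3 remains.
r4c1 = 1: row 4 has {5,6}; col 1 has {2,3,4,5}; box has {3,4} → only 1 remains.
r4c2 = 2: row 4 has {1,5,6}; col 2 has {1,3,4,6}; box has {1,3,4} → only 2 remains.
r4c6 = 4: row 4 has {1,2,5,6}; col 6 has {1,2,3,5,6}; box has {1,2,3,5,6} → only 4 remains.
r5c2 = 5: row 5 has {1,2,3}; col 2 has {1,2,3,4,6}; box has {1,2,3,4} → only 5 remains.
r5c4 = 4: row 5 has {1,2,3,5}; col 4 has {5,6}; box has {1,5} → only 4 remains.
r6c1 = 6: row 6 has {1,3,4,5}; col 1 has {1,2,3,4,5}; box has {1,2,3,4,5} → only 6 remains.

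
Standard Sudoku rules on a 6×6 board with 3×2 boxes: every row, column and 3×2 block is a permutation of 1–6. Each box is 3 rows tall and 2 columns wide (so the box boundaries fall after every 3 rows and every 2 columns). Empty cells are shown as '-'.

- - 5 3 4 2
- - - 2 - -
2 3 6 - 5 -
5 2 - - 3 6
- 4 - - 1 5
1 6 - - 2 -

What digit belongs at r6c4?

5

r1c1 = 6 (sole candidate).
r1c2 = 1 (sole candidate).
r2c1 = 4 (sole candidate).
r2c2 = 5 (sole candidate).
r2c3 = 1 (sole candidate).
r2c5 = 6 (sole candidate).
r2c6 = 3 (sole candidate).
r3c4 = 4 (sole candidate).
r3c6 = 1 (sole candidate).
r4c3 = 4 (sole candidate).
r4c4 = 1 (sole candidate).
r5c1 = 3 (sole candidate).
r5c3 = 2 (sole candidate).
r5c4 = 6 (sole candidate).
r6c3 = 3 (sole candidate).
r6c4 = 5: row 6 has {1,2,3,6}; col 4 has {1,2,3,4,6}; box has {1,2,3,4,6} → only 5 remains.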